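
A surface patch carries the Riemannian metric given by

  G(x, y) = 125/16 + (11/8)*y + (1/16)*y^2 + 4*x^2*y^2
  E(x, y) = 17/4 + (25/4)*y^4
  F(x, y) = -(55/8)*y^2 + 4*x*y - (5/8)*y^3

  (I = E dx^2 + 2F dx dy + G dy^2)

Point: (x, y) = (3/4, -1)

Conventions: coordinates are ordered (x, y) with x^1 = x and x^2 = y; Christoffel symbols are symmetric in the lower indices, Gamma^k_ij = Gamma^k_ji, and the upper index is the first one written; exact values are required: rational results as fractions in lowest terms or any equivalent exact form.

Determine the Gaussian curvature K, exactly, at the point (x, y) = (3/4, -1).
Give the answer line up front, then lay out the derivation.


Answer: K = -65900/10201

E = 21/2, F = -37/4, G = 35/4, EG - F^2 = 101/16 at the point
E_x = 0, E_y = -25, F_x = -4, F_y = 119/8, G_x = 6, G_y = -13/4
E_yy = 75, F_xy = 4, G_xx = 8
By Brioschi, K is (det M1 - det M2) divided by (EG - F^2) squared.
M1 = [[-E_yy/2 + F_xy - G_xx/2, E_x/2, F_x - E_y/2], [F_y - G_x/2, E, F], [G_y/2, F, G]] = [[-75/2, 0, 17/2], [95/8, 21/2, -37/4], [-13/8, -37/4, 35/4]]; det M1 = -65623/64
M2 = [[0, E_y/2, G_x/2], [E_y/2, E, F], [G_x/2, F, G]] = [[0, -25/2, 3], [-25/2, 21/2, -37/4], [3, -37/4, 35/4]]; det M2 = -12287/16
det M1 - det M2 = -16475/64; K = -16475/64 / (101/16)^2 = -65900/10201


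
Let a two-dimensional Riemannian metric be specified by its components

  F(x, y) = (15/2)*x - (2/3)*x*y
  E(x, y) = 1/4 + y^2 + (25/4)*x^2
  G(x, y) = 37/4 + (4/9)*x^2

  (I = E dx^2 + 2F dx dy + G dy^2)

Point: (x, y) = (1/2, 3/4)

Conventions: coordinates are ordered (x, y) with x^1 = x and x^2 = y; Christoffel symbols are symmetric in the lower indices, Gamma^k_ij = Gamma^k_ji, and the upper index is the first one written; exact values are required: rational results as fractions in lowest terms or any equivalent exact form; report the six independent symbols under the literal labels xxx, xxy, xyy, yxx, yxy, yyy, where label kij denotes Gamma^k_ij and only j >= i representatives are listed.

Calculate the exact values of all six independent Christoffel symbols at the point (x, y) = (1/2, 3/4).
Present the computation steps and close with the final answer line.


E = 19/8, F = 7/2, G = 337/36 at the point
E_x = 25/4, E_y = 3/2, F_x = 7, F_y = -1/3, G_x = 4/9, G_y = 0
EG - F^2 = 2875/288;  g^inv = (288/2875) * [[337/36, -7/2], [-7/2, 19/8]]
first-kind symbols [ij,l] = (1/2)(d_i g_jl + d_j g_il - d_l g_ij): [xx,x] = E_x/2 = 25/8, [xx,y] = F_x - E_y/2 = 25/4, [xy,x] = E_y/2 = 3/4, [xy,y] = G_x/2 = 2/9, [yy,x] = F_y - G_x/2 = -5/9, [yy,y] = G_y/2 = 0
Gamma^x_ij = (G*[ij,x] - F*[ij,y])/(EG - F^2), Gamma^y_ij = (E*[ij,y] - F*[ij,x])/(EG - F^2)

Answer: Gamma_xxx = 17/23, Gamma_xxy = 1798/2875, Gamma_xyy = -2696/5175, Gamma_yxx = 9/23, Gamma_yxy = -604/2875, Gamma_yyy = 112/575


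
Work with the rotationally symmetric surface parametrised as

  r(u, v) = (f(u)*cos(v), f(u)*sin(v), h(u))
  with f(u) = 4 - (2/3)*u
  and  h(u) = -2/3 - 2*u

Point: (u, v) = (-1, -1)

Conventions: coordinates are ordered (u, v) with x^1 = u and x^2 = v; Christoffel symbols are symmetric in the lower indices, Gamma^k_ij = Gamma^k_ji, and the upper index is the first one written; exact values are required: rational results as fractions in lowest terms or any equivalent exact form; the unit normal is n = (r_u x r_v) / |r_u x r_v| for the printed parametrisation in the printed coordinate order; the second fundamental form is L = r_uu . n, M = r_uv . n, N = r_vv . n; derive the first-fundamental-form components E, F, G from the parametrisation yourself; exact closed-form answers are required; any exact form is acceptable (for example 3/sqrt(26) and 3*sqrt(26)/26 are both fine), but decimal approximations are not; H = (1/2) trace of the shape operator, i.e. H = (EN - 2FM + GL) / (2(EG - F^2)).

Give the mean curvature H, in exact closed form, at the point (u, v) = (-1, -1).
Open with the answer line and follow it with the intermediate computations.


Answer: H = -9*sqrt(10)/280

f = 14/3, f' = -2/3, f'' = 0, h' = -2, h'' = 0
E = 40/9, F = 0, G = 196/9; answer radicand W^2 = 40/9
unnormalised second-form numerators: l = 0, m = 0, n = -28/3; L = l/sqrt(40/9), and similarly M = m/sqrt(W^2), N = n/sqrt(W^2)
H = (E*n - 2*F*m + G*l) / (2*(EG - F^2)*sqrt(W^2)); E*n - 2*F*m + G*l = -1120/27, EG - F^2 = 7840/81, so H = (-3/14)/sqrt(40/9)


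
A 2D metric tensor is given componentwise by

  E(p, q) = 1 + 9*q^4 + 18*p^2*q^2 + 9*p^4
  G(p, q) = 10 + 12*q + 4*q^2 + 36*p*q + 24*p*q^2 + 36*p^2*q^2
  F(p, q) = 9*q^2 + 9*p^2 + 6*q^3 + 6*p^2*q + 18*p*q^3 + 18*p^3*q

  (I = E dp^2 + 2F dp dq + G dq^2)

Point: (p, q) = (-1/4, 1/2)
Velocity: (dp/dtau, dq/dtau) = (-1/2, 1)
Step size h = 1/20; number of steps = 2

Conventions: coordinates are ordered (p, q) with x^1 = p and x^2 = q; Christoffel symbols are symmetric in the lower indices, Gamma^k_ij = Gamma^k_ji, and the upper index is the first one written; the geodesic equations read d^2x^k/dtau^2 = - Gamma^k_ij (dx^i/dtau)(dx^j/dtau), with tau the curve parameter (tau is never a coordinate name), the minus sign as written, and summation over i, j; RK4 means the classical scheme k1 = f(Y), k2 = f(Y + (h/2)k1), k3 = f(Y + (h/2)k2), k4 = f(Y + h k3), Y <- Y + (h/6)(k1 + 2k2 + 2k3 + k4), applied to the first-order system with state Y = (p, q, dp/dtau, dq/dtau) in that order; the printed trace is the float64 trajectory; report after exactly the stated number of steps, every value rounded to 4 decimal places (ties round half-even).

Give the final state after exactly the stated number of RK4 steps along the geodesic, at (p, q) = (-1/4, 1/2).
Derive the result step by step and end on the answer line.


f(Y) = (dp/dtau, dq/dtau, -Gamma^p_ij Y'^i Y'^j, -Gamma^q_ij Y'^i Y'^j) with the Gammas evaluated at the stage position; h = 0.050000; intermediate values shown to 6 dp
step 0: p = -0.2500, q = 0.5000, dp/dtau = -0.5000, dq/dtau = 1.0000
step 1:
  k1: at (p, q) = (-0.250000, 0.500000), (dp/dtau, dq/dtau) = (-0.500000, 1.000000); Gamma_ppp = -0.113030, Gamma_ppq = 0.226060, Gamma_pqq = 0.037677, Gamma_qpp = -0.391837, Gamma_qpq = 0.783673, Gamma_qqq = 0.130612; k1 = (-0.500000, 1.000000, 0.216641, 0.751020)
  k2: at (p, q) = (-0.262500, 0.525000), (dp/dtau, dq/dtau) = (-0.494584, 1.018776); Gamma_ppp = -0.130684, Gamma_ppq = 0.261368, Gamma_pqq = 0.035264, Gamma_qpp = -0.407520, Gamma_qpq = 0.815041, Gamma_qqq = 0.109966; k2 = (-0.494584, 1.018776, 0.258757, 0.806900)
  k3: at (p, q) = (-0.262365, 0.525469), (dp/dtau, dq/dtau) = (-0.493531, 1.020173); Gamma_ppp = -0.130707, Gamma_ppq = 0.261782, Gamma_pqq = 0.035356, Gamma_qpp = -0.407172, Gamma_qpq = 0.815492, Gamma_qqq = 0.110139; k3 = (-0.493531, 1.020173, 0.258648, 0.805728)
  k4: at (p, q) = (-0.274677, 0.551009), (dp/dtau, dq/dtau) = (-0.487068, 1.040286); Gamma_ppp = -0.149999, Gamma_ppq = 0.300901, Gamma_pqq = 0.032032, Gamma_qpp = -0.421294, Gamma_qpq = 0.845127, Gamma_qqq = 0.089967; k4 = (-0.487068, 1.040286, 0.305847, 0.859019)
  Y <- Y + (h/6)(k1 + 2k2 + 2k3 + k4): p = -0.2747, q = 0.5510, dp/dtau = -0.4870, dq/dtau = 1.0403
step 2:
  k1: at (p, q) = (-0.274694, 0.550985), (dp/dtau, dq/dtau) = (-0.487023, 1.040294); Gamma_ppp = -0.150008, Gamma_ppq = 0.300888, Gamma_pqq = 0.032022, Gamma_qpp = -0.421330, Gamma_qpq = 0.845109, Gamma_qqq = 0.089942; k1 = (-0.487023, 1.040294, 0.305814, 0.858943)
  k2: at (p, q) = (-0.286870, 0.576992), (dp/dtau, dq/dtau) = (-0.479377, 1.061768); Gamma_ppp = -0.170939, Gamma_ppq = 0.343816, Gamma_pqq = 0.027687, Gamma_qpp = -0.433762, Gamma_qpq = 0.872443, Gamma_qqq = 0.070255; k2 = (-0.479377, 1.061768, 0.358066, 0.908602)
  k3: at (p, q) = (-0.286679, 0.577529), (dp/dtau, dq/dtau) = (-0.478071, 1.063009); Gamma_ppp = -0.170913, Gamma_ppq = 0.344313, Gamma_pqq = 0.027815, Gamma_qpp = -0.433276, Gamma_qpq = 0.872856, Gamma_qqq = 0.070512; k3 = (-0.478071, 1.063009, 0.357588, 0.906508)
  k4: at (p, q) = (-0.298598, 0.604135), (dp/dtau, dq/dtau) = (-0.469143, 1.085620); Gamma_ppp = -0.193300, Gamma_ppq = 0.391092, Gamma_pqq = 0.022486, Gamma_qpp = -0.443503, Gamma_qpq = 0.897314, Gamma_qqq = 0.051592; k4 = (-0.469143, 1.085620, 0.414418, 0.950832)
  Y <- Y + (h/6)(k1 + 2k2 + 2k3 + k4): p = -0.2986, q = 0.6041, dp/dtau = -0.4691, dq/dtau = 1.0856

Answer: p = -0.2986, q = 0.6041, dp/dtau = -0.4691, dq/dtau = 1.0856


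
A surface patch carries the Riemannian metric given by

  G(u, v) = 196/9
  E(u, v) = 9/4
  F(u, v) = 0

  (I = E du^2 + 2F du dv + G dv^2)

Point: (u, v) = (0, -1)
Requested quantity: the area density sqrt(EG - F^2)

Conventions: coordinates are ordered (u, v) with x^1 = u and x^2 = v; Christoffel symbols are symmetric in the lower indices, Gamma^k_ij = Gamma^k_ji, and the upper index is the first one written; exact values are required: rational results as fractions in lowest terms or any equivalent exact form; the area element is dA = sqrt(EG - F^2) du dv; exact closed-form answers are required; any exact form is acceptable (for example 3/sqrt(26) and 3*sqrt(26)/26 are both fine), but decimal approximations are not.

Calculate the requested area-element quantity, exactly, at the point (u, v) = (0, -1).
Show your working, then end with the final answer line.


E = 9/4, F = 0, G = 196/9; EG - F^2 = 49

Answer: sqrt(EG - F^2) = 7


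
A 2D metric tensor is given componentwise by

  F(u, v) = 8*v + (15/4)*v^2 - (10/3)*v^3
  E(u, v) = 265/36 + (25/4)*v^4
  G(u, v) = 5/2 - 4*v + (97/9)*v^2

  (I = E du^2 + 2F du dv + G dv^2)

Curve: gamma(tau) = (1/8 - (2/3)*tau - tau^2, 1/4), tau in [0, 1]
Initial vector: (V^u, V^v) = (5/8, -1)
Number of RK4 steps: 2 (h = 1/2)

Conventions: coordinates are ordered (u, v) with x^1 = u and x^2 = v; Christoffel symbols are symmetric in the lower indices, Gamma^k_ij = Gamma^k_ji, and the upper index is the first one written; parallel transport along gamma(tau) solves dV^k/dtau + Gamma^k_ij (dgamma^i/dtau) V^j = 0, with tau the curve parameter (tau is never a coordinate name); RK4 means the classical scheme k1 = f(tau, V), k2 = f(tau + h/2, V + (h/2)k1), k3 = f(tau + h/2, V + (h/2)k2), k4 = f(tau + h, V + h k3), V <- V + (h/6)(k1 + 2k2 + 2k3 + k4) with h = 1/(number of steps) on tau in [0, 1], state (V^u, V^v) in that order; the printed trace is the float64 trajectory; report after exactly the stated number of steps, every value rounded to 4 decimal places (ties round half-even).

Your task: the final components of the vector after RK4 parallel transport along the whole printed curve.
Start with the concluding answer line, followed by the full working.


Answer: V^u = 0.5988, V^v = -1.0654

gamma'(tau) = (-2/3 - 2*tau, 0); f(tau, V)^k = -Gamma^k_ij(gamma(tau)) gamma'^i(tau) V^j; h = 1/2; intermediate values shown to 6 dp
curve data and Christoffel symbols at the stage parameters:
  tau = 0.000000: gamma = (0.125000, 0.250000), gamma' = (-0.666667, 0.000000); Gamma_uuu = 0.037750, Gamma_uuv = 0.037600, Gamma_uvv = 1.646502, Gamma_vuu = -0.127757, Gamma_vuv = -0.037750, Gamma_vvv = -1.333588
  tau = 0.250000: gamma = (-0.104167, 0.250000), gamma' = (-1.166667, 0.000000); Gamma_uuu = 0.037750, Gamma_uuv = 0.037600, Gamma_uvv = 1.646502, Gamma_vuu = -0.127757, Gamma_vuv = -0.037750, Gamma_vvv = -1.333588
  tau = 0.500000: gamma = (-0.458333, 0.250000), gamma' = (-1.666667, 0.000000); Gamma_uuu = 0.037750, Gamma_uuv = 0.037600, Gamma_uvv = 1.646502, Gamma_vuu = -0.127757, Gamma_vuv = -0.037750, Gamma_vvv = -1.333588
  tau = 0.750000: gamma = (-0.937500, 0.250000), gamma' = (-2.166667, 0.000000); Gamma_uuu = 0.037750, Gamma_uuv = 0.037600, Gamma_uvv = 1.646502, Gamma_vuu = -0.127757, Gamma_vuv = -0.037750, Gamma_vvv = -1.333588
  tau = 1.000000: gamma = (-1.541667, 0.250000), gamma' = (-2.666667, 0.000000); Gamma_uuu = 0.037750, Gamma_uuv = 0.037600, Gamma_uvv = 1.646502, Gamma_vuu = -0.127757, Gamma_vuv = -0.037750, Gamma_vvv = -1.333588
step 0: V^u = 0.6250, V^v = -1.0000
step 1: k1 = (-0.009337, -0.028065), k2 = (-0.016751, -0.048458), k3 = (-0.017056, -0.047957), k4 = (-0.025383, -0.066839); V <- V + (h/6)(k1 + 2k2 + 2k3 + k4): V^u = 0.6165, V^v = -1.0240
step 2: k1 = (-0.025383, -0.066839), k2 = (-0.034878, -0.083768), k3 = (-0.035417, -0.082764), k4 = (-0.046544, -0.096744); V <- V + (h/6)(k1 + 2k2 + 2k3 + k4): V^u = 0.5988, V^v = -1.0654


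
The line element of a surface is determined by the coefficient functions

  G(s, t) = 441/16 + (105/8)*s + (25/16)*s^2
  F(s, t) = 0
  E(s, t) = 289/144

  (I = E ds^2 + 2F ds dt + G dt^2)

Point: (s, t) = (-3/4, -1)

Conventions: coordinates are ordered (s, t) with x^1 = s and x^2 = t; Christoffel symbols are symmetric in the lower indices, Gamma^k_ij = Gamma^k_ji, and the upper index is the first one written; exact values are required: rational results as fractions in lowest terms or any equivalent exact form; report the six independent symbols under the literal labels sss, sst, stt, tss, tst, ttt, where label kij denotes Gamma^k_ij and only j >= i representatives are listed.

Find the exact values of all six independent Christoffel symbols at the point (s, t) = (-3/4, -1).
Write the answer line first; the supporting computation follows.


Answer: Gamma_sss = 0, Gamma_sst = 0, Gamma_stt = -3105/1156, Gamma_tss = 0, Gamma_tst = 20/69, Gamma_ttt = 0

E = 289/144, F = 0, G = 4761/256 at the point
E_s = 0, E_t = 0, F_s = 0, F_t = 0, G_s = 345/32, G_t = 0
EG - F^2 = 152881/4096;  g^inv = (4096/152881) * [[4761/256, 0], [0, 289/144]]
first-kind symbols [ij,l] = (1/2)(d_i g_jl + d_j g_il - d_l g_ij): [ss,s] = E_s/2 = 0, [ss,t] = F_s - E_t/2 = 0, [st,s] = E_t/2 = 0, [st,t] = G_s/2 = 345/64, [tt,s] = F_t - G_s/2 = -345/64, [tt,t] = G_t/2 = 0
Gamma^s_ij = (G*[ij,s] - F*[ij,t])/(EG - F^2), Gamma^t_ij = (E*[ij,t] - F*[ij,s])/(EG - F^2)


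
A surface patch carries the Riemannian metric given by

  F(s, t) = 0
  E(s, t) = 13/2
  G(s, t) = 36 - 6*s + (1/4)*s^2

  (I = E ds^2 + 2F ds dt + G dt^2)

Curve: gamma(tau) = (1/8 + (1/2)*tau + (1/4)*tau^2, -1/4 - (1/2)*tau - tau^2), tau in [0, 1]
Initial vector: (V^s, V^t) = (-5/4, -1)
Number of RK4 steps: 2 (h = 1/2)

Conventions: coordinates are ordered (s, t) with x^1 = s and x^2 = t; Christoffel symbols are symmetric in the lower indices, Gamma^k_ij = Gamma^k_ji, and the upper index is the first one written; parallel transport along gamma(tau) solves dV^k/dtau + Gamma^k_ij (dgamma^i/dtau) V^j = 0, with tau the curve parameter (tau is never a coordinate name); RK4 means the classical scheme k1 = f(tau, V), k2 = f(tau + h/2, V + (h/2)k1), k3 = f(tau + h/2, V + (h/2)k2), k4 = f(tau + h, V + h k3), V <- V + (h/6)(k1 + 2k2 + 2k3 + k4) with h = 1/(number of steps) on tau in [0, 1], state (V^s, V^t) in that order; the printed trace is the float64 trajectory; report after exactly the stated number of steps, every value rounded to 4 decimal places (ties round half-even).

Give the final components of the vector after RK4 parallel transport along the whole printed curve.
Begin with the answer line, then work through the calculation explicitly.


Answer: V^s = -1.8716, V^t = -0.8554

gamma'(tau) = (1/2 + (1/2)*tau, -1/2 - 2*tau); f(tau, V)^k = -Gamma^k_ij(gamma(tau)) gamma'^i(tau) V^j; h = 1/2; intermediate values shown to 6 dp
curve data and Christoffel symbols at the stage parameters:
  tau = 0.000000: gamma = (0.125000, -0.250000), gamma' = (0.500000, -0.500000); Gamma_sss = 0.000000, Gamma_sst = 0.000000, Gamma_stt = 0.456731, Gamma_tss = 0.000000, Gamma_tst = -0.084211, Gamma_ttt = 0.000000
  tau = 0.250000: gamma = (0.265625, -0.437500), gamma' = (0.625000, -1.000000); Gamma_sss = 0.000000, Gamma_sst = 0.000000, Gamma_stt = 0.451322, Gamma_tss = 0.000000, Gamma_tst = -0.085220, Gamma_ttt = 0.000000
  tau = 0.500000: gamma = (0.437500, -0.750000), gamma' = (0.750000, -1.500000); Gamma_sss = 0.000000, Gamma_sst = 0.000000, Gamma_stt = 0.444712, Gamma_tss = 0.000000, Gamma_tst = -0.086486, Gamma_ttt = 0.000000
  tau = 0.750000: gamma = (0.640625, -1.187500), gamma' = (0.875000, -2.000000); Gamma_sss = 0.000000, Gamma_sst = 0.000000, Gamma_stt = 0.436899, Gamma_tss = 0.000000, Gamma_tst = -0.088033, Gamma_ttt = 0.000000
  tau = 1.000000: gamma = (0.875000, -1.750000), gamma' = (1.000000, -2.500000); Gamma_sss = 0.000000, Gamma_sst = 0.000000, Gamma_stt = 0.427885, Gamma_tss = 0.000000, Gamma_tst = -0.089888, Gamma_ttt = 0.000000
step 0: V^s = -1.2500, V^t = -1.0000
step 1: k1 = (-0.228365, 0.010526), k2 = (-0.450134, 0.058268), k3 = (-0.444748, 0.063628), k4 = (-0.645845, 0.128209); V <- V + (h/6)(k1 + 2k2 + 2k3 + k4): V^s = -1.4720, V^t = -0.9681
step 2: k1 = (-0.645803, 0.128165), k2 = (-0.817946, 0.215489), k3 = (-0.798870, 0.224748), k4 = (-0.915404, 0.343626); V <- V + (h/6)(k1 + 2k2 + 2k3 + k4): V^s = -1.8716, V^t = -0.8554


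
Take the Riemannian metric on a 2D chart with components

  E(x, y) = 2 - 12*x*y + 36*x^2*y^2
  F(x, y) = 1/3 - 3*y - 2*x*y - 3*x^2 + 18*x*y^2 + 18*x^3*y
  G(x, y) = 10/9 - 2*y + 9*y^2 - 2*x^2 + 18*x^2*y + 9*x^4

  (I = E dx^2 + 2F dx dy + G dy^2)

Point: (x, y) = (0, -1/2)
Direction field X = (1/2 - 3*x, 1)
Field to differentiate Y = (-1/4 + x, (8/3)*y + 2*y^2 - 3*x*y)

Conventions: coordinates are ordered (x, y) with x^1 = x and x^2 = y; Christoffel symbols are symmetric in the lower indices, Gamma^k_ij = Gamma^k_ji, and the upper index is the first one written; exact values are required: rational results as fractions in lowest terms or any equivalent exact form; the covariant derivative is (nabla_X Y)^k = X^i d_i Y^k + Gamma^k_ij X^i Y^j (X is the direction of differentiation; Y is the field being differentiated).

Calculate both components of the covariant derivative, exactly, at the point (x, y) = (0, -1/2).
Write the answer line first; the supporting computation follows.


Answer: (nabla_X Y)^x = 173/193, (nabla_X Y)^y = 1241/579

E = 2, F = 11/6, G = 157/36 at the point
E_x = 6, E_y = 0, F_x = 11/2, F_y = -3, G_x = 0, G_y = -11
EG - F^2 = 193/36;  g^inv = (36/193) * [[157/36, -11/6], [-11/6, 2]]
first-kind symbols [ij,l] = (1/2)(d_i g_jl + d_j g_il - d_l g_ij): [xx,x] = E_x/2 = 3, [xx,y] = F_x - E_y/2 = 11/2, [xy,x] = E_y/2 = 0, [xy,y] = G_x/2 = 0, [yy,x] = F_y - G_x/2 = -3, [yy,y] = G_y/2 = -11/2
Gamma^x_ij = (G*[ij,x] - F*[ij,y])/(EG - F^2), Gamma^y_ij = (E*[ij,y] - F*[ij,x])/(EG - F^2)
Gamma_xxx = 108/193, Gamma_xxy = 0, Gamma_xyy = -108/193, Gamma_yxx = 198/193, Gamma_yxy = 0, Gamma_yyy = -198/193
X = (1/2, 1), Y = (-1/4, -5/6) at the point


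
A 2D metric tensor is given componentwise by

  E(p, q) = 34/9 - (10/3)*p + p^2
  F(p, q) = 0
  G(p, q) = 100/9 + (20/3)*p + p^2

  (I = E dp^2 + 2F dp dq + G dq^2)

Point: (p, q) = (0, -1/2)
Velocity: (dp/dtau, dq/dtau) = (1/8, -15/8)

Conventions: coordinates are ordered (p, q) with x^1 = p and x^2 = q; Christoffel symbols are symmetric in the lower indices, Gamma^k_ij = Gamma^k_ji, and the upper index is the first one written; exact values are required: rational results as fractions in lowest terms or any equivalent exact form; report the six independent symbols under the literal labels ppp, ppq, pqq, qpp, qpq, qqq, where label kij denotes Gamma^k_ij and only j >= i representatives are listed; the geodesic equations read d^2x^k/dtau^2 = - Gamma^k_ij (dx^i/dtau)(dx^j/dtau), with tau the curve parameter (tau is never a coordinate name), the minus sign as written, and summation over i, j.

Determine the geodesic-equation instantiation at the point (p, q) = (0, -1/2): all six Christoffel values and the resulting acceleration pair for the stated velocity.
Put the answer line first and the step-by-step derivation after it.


Answer: Gamma_ppp = -15/34, Gamma_ppq = 0, Gamma_pqq = -15/17, Gamma_qpp = 0, Gamma_qpq = 3/10, Gamma_qqq = 0; accelerations (d^2p/dtau^2, d^2q/dtau^2) = (6765/2176, 9/64)

E = 34/9, F = 0, G = 100/9 at the point
E_p = -10/3, E_q = 0, F_p = 0, F_q = 0, G_p = 20/3, G_q = 0
EG - F^2 = 3400/81;  g^inv = (81/3400) * [[100/9, 0], [0, 34/9]]
first-kind symbols [ij,l] = (1/2)(d_i g_jl + d_j g_il - d_l g_ij): [pp,p] = E_p/2 = -5/3, [pp,q] = F_p - E_q/2 = 0, [pq,p] = E_q/2 = 0, [pq,q] = G_p/2 = 10/3, [qq,p] = F_q - G_p/2 = -10/3, [qq,q] = G_q/2 = 0
Gamma^p_ij = (G*[ij,p] - F*[ij,q])/(EG - F^2), Gamma^q_ij = (E*[ij,q] - F*[ij,p])/(EG - F^2)
Gamma_ppp = -15/34, Gamma_ppq = 0, Gamma_pqq = -15/17, Gamma_qpp = 0, Gamma_qpq = 3/10, Gamma_qqq = 0
d^2p/dtau^2 = -(Gamma_ppp*(1/8)^2 + 2*Gamma_ppq*(1/8)*(-15/8) + Gamma_pqq*(-15/8)^2) = 6765/2176
d^2q/dtau^2 = -(Gamma_qpp*(1/8)^2 + 2*Gamma_qpq*(1/8)*(-15/8) + Gamma_qqq*(-15/8)^2) = 9/64


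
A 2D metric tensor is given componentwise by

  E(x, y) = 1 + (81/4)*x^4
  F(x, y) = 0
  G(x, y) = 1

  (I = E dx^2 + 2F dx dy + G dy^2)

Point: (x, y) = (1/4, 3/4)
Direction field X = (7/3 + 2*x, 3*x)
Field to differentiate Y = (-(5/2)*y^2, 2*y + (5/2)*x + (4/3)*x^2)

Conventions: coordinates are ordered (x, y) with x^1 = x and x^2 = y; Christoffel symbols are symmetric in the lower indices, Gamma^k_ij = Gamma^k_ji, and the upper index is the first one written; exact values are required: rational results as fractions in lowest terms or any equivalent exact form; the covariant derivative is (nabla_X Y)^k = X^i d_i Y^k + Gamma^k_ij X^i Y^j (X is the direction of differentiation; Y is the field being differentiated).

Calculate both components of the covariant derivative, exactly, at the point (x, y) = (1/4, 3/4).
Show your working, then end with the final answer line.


E = 1105/1024, F = 0, G = 1 at the point
E_x = 81/64, E_y = 0, F_x = 0, F_y = 0, G_x = 0, G_y = 0
EG - F^2 = 1105/1024;  g^inv = (1024/1105) * [[1, 0], [0, 1105/1024]]
first-kind symbols [ij,l] = (1/2)(d_i g_jl + d_j g_il - d_l g_ij): [xx,x] = E_x/2 = 81/128, [xx,y] = F_x - E_y/2 = 0, [xy,x] = E_y/2 = 0, [xy,y] = G_x/2 = 0, [yy,x] = F_y - G_x/2 = 0, [yy,y] = G_y/2 = 0
Gamma^x_ij = (G*[ij,x] - F*[ij,y])/(EG - F^2), Gamma^y_ij = (E*[ij,y] - F*[ij,x])/(EG - F^2)
Gamma_xxx = 648/1105, Gamma_xxy = 0, Gamma_xyy = 0, Gamma_yxx = 0, Gamma_yxy = 0, Gamma_yyy = 0
X = (17/6, 3/4), Y = (-45/32, 53/24) at the point

Answer: (nabla_X Y)^x = -1071/208, (nabla_X Y)^y = 377/36


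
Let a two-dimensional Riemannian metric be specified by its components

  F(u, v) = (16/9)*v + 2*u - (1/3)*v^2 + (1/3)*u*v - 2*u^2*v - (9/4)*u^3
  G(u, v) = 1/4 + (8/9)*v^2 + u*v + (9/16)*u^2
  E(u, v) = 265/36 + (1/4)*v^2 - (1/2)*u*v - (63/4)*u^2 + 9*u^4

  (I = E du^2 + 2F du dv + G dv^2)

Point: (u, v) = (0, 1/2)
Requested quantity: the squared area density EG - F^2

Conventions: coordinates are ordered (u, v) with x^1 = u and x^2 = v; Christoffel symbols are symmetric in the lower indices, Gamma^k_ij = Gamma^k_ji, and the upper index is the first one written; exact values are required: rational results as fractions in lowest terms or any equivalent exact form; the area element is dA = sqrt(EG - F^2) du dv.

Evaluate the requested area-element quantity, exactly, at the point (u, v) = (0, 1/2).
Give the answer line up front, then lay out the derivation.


Answer: EG - F^2 = 14809/5184

E = 1069/144, F = 29/36, G = 17/36; EG - F^2 = 14809/5184


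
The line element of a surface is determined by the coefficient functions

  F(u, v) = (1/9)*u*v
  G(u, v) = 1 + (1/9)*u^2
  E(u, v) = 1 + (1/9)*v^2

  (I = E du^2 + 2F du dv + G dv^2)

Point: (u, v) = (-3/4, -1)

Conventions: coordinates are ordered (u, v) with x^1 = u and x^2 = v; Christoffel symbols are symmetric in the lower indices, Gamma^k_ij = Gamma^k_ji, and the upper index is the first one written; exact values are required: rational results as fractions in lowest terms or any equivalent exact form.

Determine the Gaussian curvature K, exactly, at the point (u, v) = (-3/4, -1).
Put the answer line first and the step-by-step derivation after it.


Answer: K = -2304/28561

E = 10/9, F = 1/12, G = 17/16, EG - F^2 = 169/144 at the point
E_u = 0, E_v = -2/9, F_u = -1/9, F_v = -1/12, G_u = -1/6, G_v = 0
E_vv = 2/9, F_uv = 1/9, G_uu = 2/9
Brioschi: K = (det M1 - det M2) / (EG - F^2)^2 with the standard first/second-derivative matrices M1, M2.
M1 = [[-E_vv/2 + F_uv - G_uu/2, E_u/2, F_u - E_v/2], [F_v - G_u/2, E, F], [G_v/2, F, G]] = [[-1/9, 0, 0], [0, 10/9, 1/12], [0, 1/12, 17/16]]; det M1 = -169/1296
M2 = [[0, E_v/2, G_u/2], [E_v/2, E, F], [G_u/2, F, G]] = [[0, -1/9, -1/12], [-1/9, 10/9, 1/12], [-1/12, 1/12, 17/16]]; det M2 = -25/1296
det M1 - det M2 = -1/9; K = -1/9 / (169/144)^2 = -2304/28561


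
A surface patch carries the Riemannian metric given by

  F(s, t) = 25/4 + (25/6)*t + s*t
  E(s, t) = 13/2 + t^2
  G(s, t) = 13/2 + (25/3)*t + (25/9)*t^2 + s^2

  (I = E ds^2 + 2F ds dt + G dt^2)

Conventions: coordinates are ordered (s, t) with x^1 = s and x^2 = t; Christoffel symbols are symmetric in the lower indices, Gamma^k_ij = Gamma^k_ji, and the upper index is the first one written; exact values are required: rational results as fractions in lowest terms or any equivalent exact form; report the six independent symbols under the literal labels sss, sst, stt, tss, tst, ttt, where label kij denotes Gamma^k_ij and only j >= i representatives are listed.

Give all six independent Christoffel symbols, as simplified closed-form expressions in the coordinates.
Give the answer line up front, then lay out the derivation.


Answer: Gamma_sss = 0, Gamma_sst = (-600*s*t - 900*s + 400*t^3 + 1200*t^2 + 936*t)/(936*s^2 - 1200*s*t^2 - 1800*s*t + 400*t^4 + 1200*t^3 + 1036*t^2 + 300*t + 459), Gamma_stt = (600*s^2 - 400*s*t^2 - 600*s*t + 150)/(936*s^2 - 1200*s*t^2 - 1800*s*t + 400*t^4 + 1200*t^3 + 1036*t^2 + 300*t + 459), Gamma_tss = 0, Gamma_tst = (936*s - 600*t^2 - 900*t)/(936*s^2 - 1200*s*t^2 - 1800*s*t + 400*t^4 + 1200*t^3 + 1036*t^2 + 300*t + 459), Gamma_ttt = (-600*s*t + 400*t^3 + 600*t^2 + 100*t + 150)/(936*s^2 - 1200*s*t^2 - 1800*s*t + 400*t^4 + 1200*t^3 + 1036*t^2 + 300*t + 459)

E = 13/2 + t^2; F = 25/4 + (25/6)*t + s*t; G = 13/2 + (25/3)*t + (25/9)*t^2 + s^2
Gamma^k_ij = (1/2) g^{kl} (d_i g_jl + d_j g_il - d_l g_ij), with g^inv = (1/(EG-F^2)) [[G, -F], [-F, E]]
first partials: E_s = 0, E_t = 2*t, F_s = t, F_t = 25/6 + s, G_s = 2*s, G_t = 25/3 + (50/9)*t
D = EG - F^2 = 51/16 + (25/12)*t + (259/36)*t^2 - (25/2)*s*t + (13/2)*s^2 + (25/3)*t^3 - (25/3)*s*t^2 + (25/9)*t^4
expanded: Gamma^s_ss = (G E_s - 2F F_s + F E_t)/(2D), Gamma^s_st = (G E_t - F G_s)/(2D), Gamma^s_tt = (2G F_t - G G_s - F G_t)/(2D), Gamma^t_ss = (2E F_s - E E_t - F E_s)/(2D), Gamma^t_st = (E G_s - F E_t)/(2D), Gamma^t_tt = (E G_t - 2F F_t + F G_s)/(2D); substitute and cancel common factors


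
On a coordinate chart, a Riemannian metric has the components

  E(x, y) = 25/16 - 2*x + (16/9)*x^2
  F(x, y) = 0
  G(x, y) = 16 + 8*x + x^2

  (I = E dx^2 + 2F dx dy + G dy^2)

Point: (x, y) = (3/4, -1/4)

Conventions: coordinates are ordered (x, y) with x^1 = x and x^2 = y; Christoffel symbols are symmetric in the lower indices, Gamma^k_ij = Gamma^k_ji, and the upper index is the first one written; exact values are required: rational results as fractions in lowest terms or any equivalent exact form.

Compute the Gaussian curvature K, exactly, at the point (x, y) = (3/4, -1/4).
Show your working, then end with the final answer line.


E = 17/16, F = 0, G = 361/16, EG - F^2 = 6137/256 at the point
E_x = 2/3, E_y = 0, F_x = 0, F_y = 0, G_x = 19/2, G_y = 0
E_yy = 0, F_xy = 0, G_xx = 2
Brioschi: K = (det M1 - det M2) / (EG - F^2)^2 with the standard first/second-derivative matrices M1, M2.
M1 = [[-E_yy/2 + F_xy - G_xx/2, E_x/2, F_x - E_y/2], [F_y - G_x/2, E, F], [G_y/2, F, G]] = [[-1, 1/3, 0], [-19/4, 17/16, 0], [0, 0, 361/16]]; det M1 = 9025/768
M2 = [[0, E_y/2, G_x/2], [E_y/2, E, F], [G_x/2, F, G]] = [[0, 0, 19/4], [0, 17/16, 0], [19/4, 0, 361/16]]; det M2 = -6137/256
det M1 - det M2 = 6859/192; K = 6859/192 / (6137/256)^2 = 1024/16473

Answer: K = 1024/16473


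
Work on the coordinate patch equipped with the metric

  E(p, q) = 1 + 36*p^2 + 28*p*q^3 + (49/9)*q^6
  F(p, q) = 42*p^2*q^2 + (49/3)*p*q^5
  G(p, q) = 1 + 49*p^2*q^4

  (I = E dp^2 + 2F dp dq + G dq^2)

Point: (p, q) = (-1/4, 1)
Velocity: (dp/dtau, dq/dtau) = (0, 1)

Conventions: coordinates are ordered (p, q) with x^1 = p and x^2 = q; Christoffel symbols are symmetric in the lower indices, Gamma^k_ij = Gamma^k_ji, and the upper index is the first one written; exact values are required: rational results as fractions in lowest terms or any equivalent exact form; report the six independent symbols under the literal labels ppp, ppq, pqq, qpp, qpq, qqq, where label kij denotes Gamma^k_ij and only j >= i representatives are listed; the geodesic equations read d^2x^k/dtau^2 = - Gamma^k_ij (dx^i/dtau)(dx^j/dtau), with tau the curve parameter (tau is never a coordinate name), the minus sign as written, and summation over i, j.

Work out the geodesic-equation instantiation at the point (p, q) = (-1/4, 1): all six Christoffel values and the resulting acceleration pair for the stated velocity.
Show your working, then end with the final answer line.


E = 61/36, F = -35/24, G = 65/16 at the point
E_p = 10, E_q = 35/3, F_p = -14/3, F_q = -91/6, G_p = -49/2, G_q = 49/4
EG - F^2 = 685/144;  g^inv = (144/685) * [[65/16, 35/24], [35/24, 61/36]]
first-kind symbols [ij,l] = (1/2)(d_i g_jl + d_j g_il - d_l g_ij): [pp,p] = E_p/2 = 5, [pp,q] = F_p - E_q/2 = -21/2, [pq,p] = E_q/2 = 35/6, [pq,q] = G_p/2 = -49/4, [qq,p] = F_q - G_p/2 = -35/12, [qq,q] = G_q/2 = 49/8
Gamma^p_ij = (G*[ij,p] - F*[ij,q])/(EG - F^2), Gamma^q_ij = (E*[ij,q] - F*[ij,p])/(EG - F^2)
Gamma_ppp = 144/137, Gamma_ppq = 168/137, Gamma_pqq = -84/137, Gamma_qpp = -1512/685, Gamma_qpq = -1764/685, Gamma_qqq = 882/685
d^2p/dtau^2 = -(Gamma_ppp*(0)^2 + 2*Gamma_ppq*(0)*(1) + Gamma_pqq*(1)^2) = 84/137
d^2q/dtau^2 = -(Gamma_qpp*(0)^2 + 2*Gamma_qpq*(0)*(1) + Gamma_qqq*(1)^2) = -882/685

Answer: Gamma_ppp = 144/137, Gamma_ppq = 168/137, Gamma_pqq = -84/137, Gamma_qpp = -1512/685, Gamma_qpq = -1764/685, Gamma_qqq = 882/685; accelerations (d^2p/dtau^2, d^2q/dtau^2) = (84/137, -882/685)


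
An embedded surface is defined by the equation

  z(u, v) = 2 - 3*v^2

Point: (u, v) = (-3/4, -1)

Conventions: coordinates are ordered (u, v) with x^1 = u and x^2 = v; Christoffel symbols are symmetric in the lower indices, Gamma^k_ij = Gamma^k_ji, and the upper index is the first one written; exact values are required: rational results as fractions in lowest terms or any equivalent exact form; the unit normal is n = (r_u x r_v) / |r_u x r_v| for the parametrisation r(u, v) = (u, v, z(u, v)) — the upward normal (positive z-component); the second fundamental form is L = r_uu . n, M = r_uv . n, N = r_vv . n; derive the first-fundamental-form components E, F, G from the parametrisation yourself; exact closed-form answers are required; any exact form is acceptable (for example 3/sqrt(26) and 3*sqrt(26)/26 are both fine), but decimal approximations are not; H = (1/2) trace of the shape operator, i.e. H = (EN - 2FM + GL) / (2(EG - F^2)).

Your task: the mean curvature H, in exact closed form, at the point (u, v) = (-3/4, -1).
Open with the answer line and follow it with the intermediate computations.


Answer: H = -3*sqrt(37)/1369

z_u = 0, z_v = 6, z_uu = 0, z_uv = 0, z_vv = -6
E = 1, F = 0, G = 37; answer radicand W^2 = 37
unnormalised second-form numerators: l = 0, m = 0, n = -6; L = l/sqrt(37), and similarly M = m/sqrt(W^2), N = n/sqrt(W^2)
H = (E*n - 2*F*m + G*l) / (2*(EG - F^2)*sqrt(W^2)); E*n - 2*F*m + G*l = -6, EG - F^2 = 37, so H = (-3/37)/sqrt(37)


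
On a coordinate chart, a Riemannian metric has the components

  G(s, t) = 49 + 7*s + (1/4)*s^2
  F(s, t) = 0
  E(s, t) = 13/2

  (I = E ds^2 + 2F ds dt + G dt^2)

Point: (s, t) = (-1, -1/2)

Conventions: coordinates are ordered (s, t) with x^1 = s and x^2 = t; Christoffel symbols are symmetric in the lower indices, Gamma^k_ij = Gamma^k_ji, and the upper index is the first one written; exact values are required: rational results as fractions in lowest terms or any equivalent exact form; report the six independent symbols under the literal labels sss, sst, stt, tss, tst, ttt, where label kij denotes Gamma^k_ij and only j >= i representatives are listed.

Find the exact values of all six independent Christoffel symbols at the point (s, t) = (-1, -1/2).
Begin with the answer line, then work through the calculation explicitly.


Answer: Gamma_sss = 0, Gamma_sst = 0, Gamma_stt = -1/2, Gamma_tss = 0, Gamma_tst = 1/13, Gamma_ttt = 0

E = 13/2, F = 0, G = 169/4 at the point
E_s = 0, E_t = 0, F_s = 0, F_t = 0, G_s = 13/2, G_t = 0
EG - F^2 = 2197/8;  g^inv = (8/2197) * [[169/4, 0], [0, 13/2]]
first-kind symbols [ij,l] = (1/2)(d_i g_jl + d_j g_il - d_l g_ij): [ss,s] = E_s/2 = 0, [ss,t] = F_s - E_t/2 = 0, [st,s] = E_t/2 = 0, [st,t] = G_s/2 = 13/4, [tt,s] = F_t - G_s/2 = -13/4, [tt,t] = G_t/2 = 0
Gamma^s_ij = (G*[ij,s] - F*[ij,t])/(EG - F^2), Gamma^t_ij = (E*[ij,t] - F*[ij,s])/(EG - F^2)


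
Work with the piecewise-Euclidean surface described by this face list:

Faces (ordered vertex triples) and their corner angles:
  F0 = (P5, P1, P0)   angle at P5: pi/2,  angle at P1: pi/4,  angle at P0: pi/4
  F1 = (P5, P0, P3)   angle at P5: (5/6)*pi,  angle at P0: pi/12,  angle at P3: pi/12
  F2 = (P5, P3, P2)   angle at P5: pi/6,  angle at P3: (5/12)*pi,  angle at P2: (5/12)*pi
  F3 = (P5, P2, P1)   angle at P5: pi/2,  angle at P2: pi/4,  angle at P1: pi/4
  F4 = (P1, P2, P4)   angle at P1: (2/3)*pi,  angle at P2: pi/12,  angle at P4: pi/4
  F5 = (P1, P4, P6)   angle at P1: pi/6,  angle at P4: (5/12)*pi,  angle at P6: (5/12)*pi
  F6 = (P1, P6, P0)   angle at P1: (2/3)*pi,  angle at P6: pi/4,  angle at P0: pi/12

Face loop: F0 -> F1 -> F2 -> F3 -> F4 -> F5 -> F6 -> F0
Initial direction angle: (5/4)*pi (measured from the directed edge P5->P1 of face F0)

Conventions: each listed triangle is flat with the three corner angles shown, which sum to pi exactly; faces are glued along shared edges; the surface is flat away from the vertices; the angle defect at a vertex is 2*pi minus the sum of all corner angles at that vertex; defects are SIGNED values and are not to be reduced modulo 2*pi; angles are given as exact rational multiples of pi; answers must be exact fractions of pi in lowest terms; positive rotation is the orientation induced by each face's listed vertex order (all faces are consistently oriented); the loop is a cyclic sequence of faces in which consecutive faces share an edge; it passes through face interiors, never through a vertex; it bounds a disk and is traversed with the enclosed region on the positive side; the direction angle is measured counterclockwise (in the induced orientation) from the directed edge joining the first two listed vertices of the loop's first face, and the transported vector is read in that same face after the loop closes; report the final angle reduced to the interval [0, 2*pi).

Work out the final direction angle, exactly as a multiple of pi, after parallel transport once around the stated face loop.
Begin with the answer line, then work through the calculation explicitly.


Answer: final direction angle = (5/4)*pi

enclosed vertex P1: corner angles sum to 2*pi, defect = 2*pi - 2*pi = 0
enclosed vertex P5: corner angles sum to 2*pi, defect = 2*pi - 2*pi = 0
the rotation equals the total enclosed defect, so the final angle is initial + defects (mod 2*pi)
final angle = (5/4)*pi + 0 = (5/4)*pi (mod 2*pi)


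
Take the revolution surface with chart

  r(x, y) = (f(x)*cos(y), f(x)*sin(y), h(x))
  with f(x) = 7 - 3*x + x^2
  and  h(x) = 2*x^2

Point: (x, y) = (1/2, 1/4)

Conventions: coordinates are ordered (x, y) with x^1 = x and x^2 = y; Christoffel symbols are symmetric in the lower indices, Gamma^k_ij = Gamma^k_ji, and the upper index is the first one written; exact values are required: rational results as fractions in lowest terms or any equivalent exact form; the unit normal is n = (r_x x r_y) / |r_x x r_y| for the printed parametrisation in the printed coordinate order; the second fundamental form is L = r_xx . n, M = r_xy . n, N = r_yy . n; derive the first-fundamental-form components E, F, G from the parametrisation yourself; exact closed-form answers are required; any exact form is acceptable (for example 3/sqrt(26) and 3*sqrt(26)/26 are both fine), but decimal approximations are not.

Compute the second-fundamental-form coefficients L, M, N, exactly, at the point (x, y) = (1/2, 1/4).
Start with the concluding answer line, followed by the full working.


Answer: L = -3*sqrt(2), M = 0, N = 23*sqrt(2)/8

f = 23/4, f' = -2, f'' = 2, h' = 2, h'' = 4
E = 8, F = 0, G = 529/16; answer radicand W^2 = 8
unnormalised second-form numerators: l = -12, m = 0, n = 23/2; L = l/sqrt(8), and similarly M = m/sqrt(W^2), N = n/sqrt(W^2)


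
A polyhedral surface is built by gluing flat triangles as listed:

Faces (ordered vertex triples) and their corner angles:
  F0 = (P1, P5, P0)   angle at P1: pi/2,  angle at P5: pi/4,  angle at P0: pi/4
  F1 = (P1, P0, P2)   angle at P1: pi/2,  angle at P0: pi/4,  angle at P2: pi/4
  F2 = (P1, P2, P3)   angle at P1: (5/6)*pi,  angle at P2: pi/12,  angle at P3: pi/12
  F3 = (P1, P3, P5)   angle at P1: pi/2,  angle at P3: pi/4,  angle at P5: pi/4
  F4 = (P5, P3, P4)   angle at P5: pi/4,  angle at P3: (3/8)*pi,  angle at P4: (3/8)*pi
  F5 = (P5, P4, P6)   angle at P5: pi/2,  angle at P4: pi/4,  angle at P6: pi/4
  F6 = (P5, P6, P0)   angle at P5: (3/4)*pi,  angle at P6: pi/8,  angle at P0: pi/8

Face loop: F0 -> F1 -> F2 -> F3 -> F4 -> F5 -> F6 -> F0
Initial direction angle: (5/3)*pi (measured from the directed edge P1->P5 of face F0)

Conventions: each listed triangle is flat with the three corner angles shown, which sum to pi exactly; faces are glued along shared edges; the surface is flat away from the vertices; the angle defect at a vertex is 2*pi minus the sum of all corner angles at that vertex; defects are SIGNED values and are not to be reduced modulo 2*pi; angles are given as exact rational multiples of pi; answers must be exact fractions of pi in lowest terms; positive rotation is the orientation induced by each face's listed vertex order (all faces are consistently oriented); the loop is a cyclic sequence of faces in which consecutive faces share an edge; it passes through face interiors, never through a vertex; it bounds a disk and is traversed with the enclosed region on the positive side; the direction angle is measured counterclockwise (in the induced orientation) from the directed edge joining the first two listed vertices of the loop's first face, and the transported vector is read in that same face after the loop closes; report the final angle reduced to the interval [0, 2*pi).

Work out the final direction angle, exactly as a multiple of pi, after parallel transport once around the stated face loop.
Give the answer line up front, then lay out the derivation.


Answer: final direction angle = (4/3)*pi

enclosed vertex P1: corner angles sum to (7/3)*pi, defect = 2*pi - (7/3)*pi = -pi/3
enclosed vertex P5: corner angles sum to 2*pi, defect = 2*pi - 2*pi = 0
adding the enclosed defects to the starting angle (mod 2*pi, induced orientation) gives the holonomy
final angle = (5/3)*pi - pi/3 = (4/3)*pi (mod 2*pi)


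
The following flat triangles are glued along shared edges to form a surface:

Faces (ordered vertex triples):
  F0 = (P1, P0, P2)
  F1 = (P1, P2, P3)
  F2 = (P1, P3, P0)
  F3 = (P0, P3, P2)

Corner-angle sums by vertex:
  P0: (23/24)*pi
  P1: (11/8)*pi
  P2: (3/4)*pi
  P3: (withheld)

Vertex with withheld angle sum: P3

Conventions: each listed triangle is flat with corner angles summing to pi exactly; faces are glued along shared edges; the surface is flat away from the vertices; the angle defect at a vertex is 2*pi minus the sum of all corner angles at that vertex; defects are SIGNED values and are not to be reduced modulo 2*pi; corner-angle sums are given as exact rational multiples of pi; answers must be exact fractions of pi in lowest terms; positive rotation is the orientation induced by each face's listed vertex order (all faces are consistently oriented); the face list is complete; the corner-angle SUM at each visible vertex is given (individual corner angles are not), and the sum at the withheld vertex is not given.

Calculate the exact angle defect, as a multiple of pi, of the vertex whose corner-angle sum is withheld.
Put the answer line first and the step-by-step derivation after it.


Answer: defect(P3) = (13/12)*pi

V = 4, E = 6, F = 4; chi = V - E + F = 2
Gauss-Bonnet: total defect = 2*pi*chi = 4*pi; visible defects sum to (35/12)*pi


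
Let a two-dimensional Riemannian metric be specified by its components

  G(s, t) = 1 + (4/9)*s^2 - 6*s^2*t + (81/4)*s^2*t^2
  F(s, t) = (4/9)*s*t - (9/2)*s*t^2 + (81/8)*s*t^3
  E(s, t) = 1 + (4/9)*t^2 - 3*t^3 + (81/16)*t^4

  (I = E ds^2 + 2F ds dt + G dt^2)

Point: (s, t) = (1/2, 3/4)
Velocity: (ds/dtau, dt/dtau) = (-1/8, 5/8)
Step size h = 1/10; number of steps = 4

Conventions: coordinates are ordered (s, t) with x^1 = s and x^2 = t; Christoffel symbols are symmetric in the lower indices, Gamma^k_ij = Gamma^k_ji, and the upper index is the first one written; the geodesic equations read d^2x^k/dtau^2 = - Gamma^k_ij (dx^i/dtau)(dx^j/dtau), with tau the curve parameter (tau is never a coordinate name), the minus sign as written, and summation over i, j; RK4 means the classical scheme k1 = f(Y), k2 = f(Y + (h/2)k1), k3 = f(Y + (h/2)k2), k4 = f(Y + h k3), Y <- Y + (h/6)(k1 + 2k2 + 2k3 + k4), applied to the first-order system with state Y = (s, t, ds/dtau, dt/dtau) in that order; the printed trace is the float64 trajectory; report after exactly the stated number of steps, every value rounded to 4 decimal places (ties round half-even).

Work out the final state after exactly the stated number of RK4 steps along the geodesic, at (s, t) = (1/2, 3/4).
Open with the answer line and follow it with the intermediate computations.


Answer: s = 0.4444, t = 0.9914, ds/dtau = -0.1467, dt/dtau = 0.5929

f(Y) = (ds/dtau, dt/dtau, -Gamma^s_ij Y'^i Y'^j, -Gamma^t_ij Y'^i Y'^j) with the Gammas evaluated at the stage position; h = 0.100000; intermediate values shown to 6 dp
step 0: s = 0.5000, t = 0.7500, ds/dtau = -0.1250, dt/dtau = 0.6250
step 1:
  k1: at (s, t) = (0.500000, 0.750000), (ds/dtau, dt/dtau) = (-0.125000, 0.625000); Gamma_sss = 0.000000, Gamma_sst = 0.606315, Gamma_stt = 0.503708, Gamma_tss = 0.000000, Gamma_tst = 1.072395, Gamma_ttt = 0.890912; k1 = (-0.125000, 0.625000, -0.102024, -0.180451)
  k2: at (s, t) = (0.493750, 0.781250), (ds/dtau, dt/dtau) = (-0.130101, 0.615977); Gamma_sss = 0.000000, Gamma_sst = 0.655424, Gamma_stt = 0.511159, Gamma_tss = 0.000000, Gamma_tst = 1.081540, Gamma_ttt = 0.843483; k2 = (-0.130101, 0.615977, -0.088897, -0.146693)
  k3: at (s, t) = (0.493495, 0.780799), (ds/dtau, dt/dtau) = (-0.129445, 0.617665); Gamma_sss = 0.000000, Gamma_sst = 0.655216, Gamma_stt = 0.511097, Gamma_tss = 0.000000, Gamma_tst = 1.081499, Gamma_ttt = 0.843616; k3 = (-0.129445, 0.617665, -0.090215, -0.148909)
  k4: at (s, t) = (0.487056, 0.811767), (ds/dtau, dt/dtau) = (-0.134022, 0.610109); Gamma_sss = 0.000000, Gamma_sst = 0.702551, Gamma_stt = 0.515630, Gamma_tss = 0.000000, Gamma_tst = 1.085350, Gamma_ttt = 0.796581; k4 = (-0.134022, 0.610109, -0.077042, -0.119021)
  Y <- Y + (h/6)(k1 + 2k2 + 2k3 + k4): s = 0.4870, t = 0.8117, ds/dtau = -0.1340, dt/dtau = 0.6102
step 2:
  k1: at (s, t) = (0.487031, 0.811707), (ds/dtau, dt/dtau) = (-0.133955, 0.610155); Gamma_sss = 0.000000, Gamma_sst = 0.702517, Gamma_stt = 0.515626, Gamma_tss = 0.000000, Gamma_tst = 1.085352, Gamma_ttt = 0.796615; k1 = (-0.133955, 0.610155, -0.077124, -0.119153)
  k2: at (s, t) = (0.480334, 0.842214), (ds/dtau, dt/dtau) = (-0.137811, 0.604198); Gamma_sss = 0.000000, Gamma_sst = 0.747781, Gamma_stt = 0.517507, Gamma_tss = 0.000000, Gamma_tst = 1.084421, Gamma_ttt = 0.750482; k2 = (-0.137811, 0.604198, -0.064390, -0.093378)
  k3: at (s, t) = (0.480141, 0.841916), (ds/dtau, dt/dtau) = (-0.137174, 0.605487); Gamma_sss = 0.000000, Gamma_sst = 0.747767, Gamma_stt = 0.517512, Gamma_tss = 0.000000, Gamma_tst = 1.084476, Gamma_ttt = 0.750541; k3 = (-0.137174, 0.605487, -0.065512, -0.095011)
  k4: at (s, t) = (0.473314, 0.872255), (ds/dtau, dt/dtau) = (-0.140506, 0.600654); Gamma_sss = 0.000000, Gamma_sst = 0.791018, Gamma_stt = 0.517050, Gamma_tss = 0.000000, Gamma_tst = 1.079278, Gamma_ttt = 0.705472; k4 = (-0.140506, 0.600654, -0.053027, -0.072352)
  Y <- Y + (h/6)(k1 + 2k2 + 2k3 + k4): s = 0.4733, t = 0.8722, ds/dtau = -0.1405, dt/dtau = 0.6007
step 3:
  k1: at (s, t) = (0.473291, 0.872210), (ds/dtau, dt/dtau) = (-0.140454, 0.600684); Gamma_sss = 0.000000, Gamma_sst = 0.791011, Gamma_stt = 0.517053, Gamma_tss = 0.000000, Gamma_tst = 1.079290, Gamma_ttt = 0.705490; k1 = (-0.140454, 0.600684, -0.053091, -0.072440)
  k2: at (s, t) = (0.466268, 0.902244), (ds/dtau, dt/dtau) = (-0.143109, 0.597062); Gamma_sss = 0.000000, Gamma_sst = 0.832080, Gamma_stt = 0.514487, Gamma_tss = 0.000000, Gamma_tst = 1.070283, Gamma_ttt = 0.661772; k2 = (-0.143109, 0.597062, -0.041212, -0.053010)
  k3: at (s, t) = (0.466135, 0.902063), (ds/dtau, dt/dtau) = (-0.142515, 0.598034); Gamma_sss = 0.000000, Gamma_sst = 0.832152, Gamma_stt = 0.514508, Gamma_tss = 0.000000, Gamma_tst = 1.070348, Gamma_ttt = 0.661782; k3 = (-0.142515, 0.598034, -0.042165, -0.054234)
  k4: at (s, t) = (0.459039, 0.932013), (ds/dtau, dt/dtau) = (-0.144671, 0.595261); Gamma_sss = 0.000000, Gamma_sst = 0.870973, Gamma_stt = 0.510051, Gamma_tss = 0.000000, Gamma_tst = 1.057890, Gamma_ttt = 0.619511; k4 = (-0.144671, 0.595261, -0.030718, -0.037311)
  Y <- Y + (h/6)(k1 + 2k2 + 2k3 + k4): s = 0.4590, t = 0.9320, ds/dtau = -0.1446, dt/dtau = 0.5953
step 4:
  k1: at (s, t) = (0.459018, 0.931978), (ds/dtau, dt/dtau) = (-0.144630, 0.595280); Gamma_sss = 0.000000, Gamma_sst = 0.870984, Gamma_stt = 0.510056, Gamma_tss = 0.000000, Gamma_tst = 1.057904, Gamma_ttt = 0.619518; k1 = (-0.144630, 0.595280, -0.030767, -0.037370)
  k2: at (s, t) = (0.451787, 0.961742), (ds/dtau, dt/dtau) = (-0.146169, 0.593412); Gamma_sss = 0.000000, Gamma_sst = 0.907483, Gamma_stt = 0.503923, Gamma_tss = 0.000000, Gamma_tst = 1.042408, Gamma_ttt = 0.578846; k2 = (-0.146169, 0.593412, -0.020023, -0.023000)
  k3: at (s, t) = (0.451710, 0.961649), (ds/dtau, dt/dtau) = (-0.145631, 0.594130); Gamma_sss = 0.000000, Gamma_sst = 0.907561, Gamma_stt = 0.503938, Gamma_tss = 0.000000, Gamma_tst = 1.042448, Gamma_ttt = 0.578836; k3 = (-0.145631, 0.594130, -0.020834, -0.023930)
  k4: at (s, t) = (0.444455, 0.991391), (ds/dtau, dt/dtau) = (-0.146714, 0.592887); Gamma_sss = 0.000000, Gamma_sst = 0.941601, Gamma_stt = 0.496297, Gamma_tss = 0.000000, Gamma_tst = 1.024208, Gamma_ttt = 0.539837; k4 = (-0.146714, 0.592887, -0.010646, -0.011580)
  Y <- Y + (h/6)(k1 + 2k2 + 2k3 + k4): s = 0.4444, t = 0.9914, ds/dtau = -0.1467, dt/dtau = 0.5929
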